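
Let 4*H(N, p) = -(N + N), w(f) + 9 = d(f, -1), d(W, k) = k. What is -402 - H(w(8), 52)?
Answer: -407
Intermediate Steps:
w(f) = -10 (w(f) = -9 - 1 = -10)
H(N, p) = -N/2 (H(N, p) = (-(N + N))/4 = (-2*N)/4 = -N/2)
-402 - H(w(8), 52) = -402 - (-1)*(-10)/2 = -402 - 1*5 = -402 - 5 = -407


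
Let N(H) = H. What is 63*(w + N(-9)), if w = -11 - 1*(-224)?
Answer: 12852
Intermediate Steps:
w = 213 (w = -11 + 224 = 213)
63*(w + N(-9)) = 63*(213 - 9) = 63*204 = 12852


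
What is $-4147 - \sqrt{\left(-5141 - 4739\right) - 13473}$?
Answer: $-4147 - 11 i \sqrt{193} \approx -4147.0 - 152.82 i$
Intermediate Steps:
$-4147 - \sqrt{\left(-5141 - 4739\right) - 13473} = -4147 - \sqrt{-9880 - 13473} = -4147 - \sqrt{-23353} = -4147 - 11 i \sqrt{193}$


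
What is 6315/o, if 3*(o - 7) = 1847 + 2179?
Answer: 6315/1349 ≈ 4.6812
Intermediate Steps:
o = 1349 (o = 7 + (1847 + 2179)/3 = 7 + (⅓)*4026 = 7 + 1342 = 1349)
6315/o = 6315/1349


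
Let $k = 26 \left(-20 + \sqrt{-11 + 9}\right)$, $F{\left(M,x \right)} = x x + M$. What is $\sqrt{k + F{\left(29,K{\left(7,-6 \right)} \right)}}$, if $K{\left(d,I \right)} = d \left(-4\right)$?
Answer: $\sqrt{293 + 26 i \sqrt{2}} \approx 17.151 + 1.072 i$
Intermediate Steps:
$K{\left(d,I \right)} = - 4 d$
$F{\left(M,x \right)} = M + x^{2}$ ($F{\left(M,x \right)} = x^{2} + M = M + x^{2}$)
$k = -520 + 26 i \sqrt{2}$ ($k = 26 \left(-20 + \sqrt{-2}\right) = 26 \left(-20 + i \sqrt{2}\right) = -520 + 26 i \sqrt{2} \approx -520.0 + 36.77 i$)
$\sqrt{k + F{\left(29,K{\left(7,-6 \right)} \right)}} = \sqrt{\left(-520 + 26 i \sqrt{2}\right) + \left(29 + \left(\left(-4\right) 7\right)^{2}\right)} = \sqrt{\left(-520 + 26 i \sqrt{2}\right) + \left(29 + \left(-28\right)^{2}\right)} = \sqrt{\left(-520 + 26 i \sqrt{2}\right) + \left(29 + 784\right)} = \sqrt{\left(-520 + 26 i \sqrt{2}\right) + 813} = \sqrt{293 + 26 i \sqrt{2}}$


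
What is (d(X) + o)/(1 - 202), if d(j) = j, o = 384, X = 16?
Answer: -400/201 ≈ -1.9900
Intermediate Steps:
(d(X) + o)/(1 - 202) = (16 + 384)/(1 - 202) = 400/(-201) = 400*(-1/201) = -400/201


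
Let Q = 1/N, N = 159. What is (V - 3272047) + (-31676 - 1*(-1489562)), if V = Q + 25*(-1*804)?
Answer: -291647498/159 ≈ -1.8343e+6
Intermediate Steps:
Q = 1/159 ≈ 0.0062893
V = -3195899/159 (V = 1/159 + 25*(-1*804) = 1/159 + 25*(-804) = 1/159 - 20100 = -3195899/159 ≈ -20100.)
(V - 3272047) + (-31676 - 1*(-1489562)) = (-3195899/159 - 3272047) + (-31676 - 1*(-1489562)) = -523451372/159 + (-31676 + 1489562) = -523451372/159 + 1457886 = -291647498/159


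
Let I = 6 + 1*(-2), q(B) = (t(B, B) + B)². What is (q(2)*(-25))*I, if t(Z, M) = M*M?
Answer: -3600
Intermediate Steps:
t(Z, M) = M²
q(B) = (B + B²)² (q(B) = (B² + B)² = (B + B²)²)
I = 4 (I = 6 - 2 = 4)
(q(2)*(-25))*I = ((2²*(1 + 2)²)*(-25))*4 = ((4*3²)*(-25))*4 = ((4*9)*(-25))*4 = (36*(-25))*4 = -900*4 = -3600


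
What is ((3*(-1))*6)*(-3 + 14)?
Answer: -198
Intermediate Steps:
((3*(-1))*6)*(-3 + 14) = -3*6*11 = -18*11 = -198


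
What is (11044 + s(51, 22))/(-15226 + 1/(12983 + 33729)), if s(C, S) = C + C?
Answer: -520651952/711236911 ≈ -0.73204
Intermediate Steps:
s(C, S) = 2*C
(11044 + s(51, 22))/(-15226 + 1/(12983 + 33729)) = (11044 + 2*51)/(-15226 + 1/(12983 + 33729)) = (11044 + 102)/(-15226 + 1/46712) = 11146/(-15226 + 1/46712) = 11146/(-711236911/46712) = 11146*(-46712/711236911) = -520651952/711236911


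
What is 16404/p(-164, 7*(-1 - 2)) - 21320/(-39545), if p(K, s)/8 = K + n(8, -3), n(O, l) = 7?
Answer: -31095913/2483426 ≈ -12.521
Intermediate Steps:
p(K, s) = 56 + 8*K (p(K, s) = 8*(K + 7) = 8*(7 + K) = 56 + 8*K)
16404/p(-164, 7*(-1 - 2)) - 21320/(-39545) = 16404/(56 + 8*(-164)) - 21320/(-39545) = 16404/(56 - 1312) - 21320*(-1/39545) = 16404/(-1256) + 4264/7909 = 16404*(-1/1256) + 4264/7909 = -4101/314 + 4264/7909 = -31095913/2483426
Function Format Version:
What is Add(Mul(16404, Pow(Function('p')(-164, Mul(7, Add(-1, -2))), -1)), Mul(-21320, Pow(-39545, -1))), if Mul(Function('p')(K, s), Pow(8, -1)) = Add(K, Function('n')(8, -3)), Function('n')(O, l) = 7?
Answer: Rational(-31095913, 2483426) ≈ -12.521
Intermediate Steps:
Function('p')(K, s) = Add(56, Mul(8, K)) (Function('p')(K, s) = Mul(8, Add(K, 7)) = Mul(8, Add(7, K)) = Add(56, Mul(8, K)))
Add(Mul(16404, Pow(Function('p')(-164, Mul(7, Add(-1, -2))), -1)), Mul(-21320, Pow(-39545, -1))) = Add(Mul(16404, Pow(Add(56, Mul(8, -164)), -1)), Mul(-21320, Pow(-39545, -1))) = Add(Mul(16404, Pow(Add(56, -1312), -1)), Mul(-21320, Rational(-1, 39545))) = Add(Mul(16404, Pow(-1256, -1)), Rational(4264, 7909)) = Add(Mul(16404, Rational(-1, 1256)), Rational(4264, 7909)) = Add(Rational(-4101, 314), Rational(4264, 7909)) = Rational(-31095913, 2483426)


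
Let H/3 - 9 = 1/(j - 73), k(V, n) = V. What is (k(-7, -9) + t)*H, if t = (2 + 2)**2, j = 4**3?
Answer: 240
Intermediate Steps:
j = 64
H = 80/3 (H = 27 + 3/(64 - 73) = 27 + 3/(-9) = 27 + 3*(-1/9) = 27 - 1/3 = 80/3 ≈ 26.667)
t = 16 (t = 4**2 = 16)
(k(-7, -9) + t)*H = (-7 + 16)*(80/3) = 9*(80/3) = 240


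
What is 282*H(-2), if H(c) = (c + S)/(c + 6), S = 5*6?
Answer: 1974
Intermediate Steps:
S = 30
H(c) = (30 + c)/(6 + c) (H(c) = (c + 30)/(c + 6) = (30 + c)/(6 + c))
282*H(-2) = 282*((30 - 2)/(6 - 2)) = 282*(28/4) = 282*((¼)*28) = 282*7 = 1974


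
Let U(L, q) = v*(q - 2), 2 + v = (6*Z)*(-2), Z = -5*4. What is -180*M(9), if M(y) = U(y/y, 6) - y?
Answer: -169740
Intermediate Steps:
Z = -20
v = 238 (v = -2 + (6*(-20))*(-2) = -2 - 120*(-2) = -2 + 240 = 238)
U(L, q) = -476 + 238*q (U(L, q) = 238*(q - 2) = 238*(-2 + q) = -476 + 238*q)
M(y) = 952 - y (M(y) = (-476 + 238*6) - y = (-476 + 1428) - y = 952 - y)
-180*M(9) = -180*(952 - 1*9) = -180*(952 - 9) = -180*943 = -169740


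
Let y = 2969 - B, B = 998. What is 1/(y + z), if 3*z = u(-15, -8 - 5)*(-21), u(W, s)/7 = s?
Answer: 1/2608 ≈ 0.00038344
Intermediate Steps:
u(W, s) = 7*s
y = 1971 (y = 2969 - 1*998 = 2969 - 998 = 1971)
z = 637 (z = ((7*(-8 - 5))*(-21))/3 = ((7*(-13))*(-21))/3 = (-91*(-21))/3 = (⅓)*1911 = 637)
1/(y + z) = 1/(1971 + 637) = 1/2608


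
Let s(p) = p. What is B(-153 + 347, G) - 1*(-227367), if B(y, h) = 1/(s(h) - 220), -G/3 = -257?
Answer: 125279218/551 ≈ 2.2737e+5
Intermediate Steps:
G = 771 (G = -3*(-257) = 771)
B(y, h) = 1/(-220 + h) (B(y, h) = 1/(h - 220) = 1/(-220 + h))
B(-153 + 347, G) - 1*(-227367) = 1/(-220 + 771) - 1*(-227367) = 1/551 + 227367 = 125279218/551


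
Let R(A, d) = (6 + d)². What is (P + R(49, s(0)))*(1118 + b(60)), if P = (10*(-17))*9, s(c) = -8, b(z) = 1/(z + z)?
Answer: -102364843/60 ≈ -1.7061e+6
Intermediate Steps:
b(z) = 1/(2*z)
P = -1530 (P = -170*9 = -1530)
(P + R(49, s(0)))*(1118 + b(60)) = (-1530 + (6 - 8)²)*(1118 + (½)/60) = (-1530 + (-2)²)*(1118 + (½)*(1/60)) = (-1530 + 4)*(1118 + 1/120) = -1526*134161/120 = -102364843/60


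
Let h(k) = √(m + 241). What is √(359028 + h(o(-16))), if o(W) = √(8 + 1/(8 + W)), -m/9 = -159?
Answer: √(359028 + 2*√418) ≈ 599.22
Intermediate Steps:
m = 1431 (m = -9*(-159) = 1431)
h(k) = 2*√418 (h(k) = √(1431 + 241) = √1672 = 2*√418)
√(359028 + h(o(-16))) = √(359028 + 2*√418)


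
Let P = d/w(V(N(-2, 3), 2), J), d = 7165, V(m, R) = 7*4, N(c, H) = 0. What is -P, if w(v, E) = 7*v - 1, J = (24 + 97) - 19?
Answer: -1433/39 ≈ -36.744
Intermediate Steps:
V(m, R) = 28
J = 102 (J = 121 - 19 = 102)
w(v, E) = -1 + 7*v
P = 1433/39 (P = 7165/(-1 + 7*28) = 7165/(-1 + 196) = 7165/195 = 7165*(1/195) = 1433/39 ≈ 36.744)
-P = -1*1433/39 = -1433/39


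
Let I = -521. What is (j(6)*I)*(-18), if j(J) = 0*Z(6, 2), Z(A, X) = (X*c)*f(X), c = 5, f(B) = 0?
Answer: 0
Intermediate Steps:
Z(A, X) = 0 (Z(A, X) = (X*5)*0 = (5*X)*0 = 0)
j(J) = 0 (j(J) = 0*0 = 0)
(j(6)*I)*(-18) = (0*(-521))*(-18) = 0*(-18) = 0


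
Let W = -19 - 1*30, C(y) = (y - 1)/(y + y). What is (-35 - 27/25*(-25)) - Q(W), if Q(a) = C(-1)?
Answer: -9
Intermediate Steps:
C(y) = (-1 + y)/(2*y) (C(y) = (-1 + y)/((2*y)) = (-1 + y)*(1/(2*y)) = (-1 + y)/(2*y))
W = -49 (W = -19 - 30 = -49)
Q(a) = 1 (Q(a) = (½)*(-1 - 1)/(-1) = (½)*(-1)*(-2) = 1)
(-35 - 27/25*(-25)) - Q(W) = (-35 - 27/25*(-25)) - 1*1 = (-35 - 27*1/25*(-25)) - 1 = (-35 - 27/25*(-25)) - 1 = (-35 + 27) - 1 = -8 - 1 = -9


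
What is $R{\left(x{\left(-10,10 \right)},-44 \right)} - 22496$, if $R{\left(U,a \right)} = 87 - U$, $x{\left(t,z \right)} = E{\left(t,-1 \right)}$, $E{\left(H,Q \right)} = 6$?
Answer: $-22415$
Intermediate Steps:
$x{\left(t,z \right)} = 6$
$R{\left(x{\left(-10,10 \right)},-44 \right)} - 22496 = \left(87 - 6\right) - 22496 = 81 - 22496 = -22415$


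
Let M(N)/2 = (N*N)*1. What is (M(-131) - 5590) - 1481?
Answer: 27251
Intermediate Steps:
M(N) = 2*N² (M(N) = 2*((N*N)*1) = 2*(N²*1) = 2*N²)
(M(-131) - 5590) - 1481 = (2*(-131)² - 5590) - 1481 = (2*17161 - 5590) - 1481 = (34322 - 5590) - 1481 = 28732 - 1481 = 27251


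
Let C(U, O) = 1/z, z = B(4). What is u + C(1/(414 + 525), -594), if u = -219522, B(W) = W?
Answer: -878087/4 ≈ -2.1952e+5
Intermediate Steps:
z = 4
C(U, O) = ¼ (C(U, O) = 1/4 = ¼)
u + C(1/(414 + 525), -594) = -219522 + ¼ = -878087/4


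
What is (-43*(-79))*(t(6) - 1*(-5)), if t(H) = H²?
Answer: 139277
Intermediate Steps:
(-43*(-79))*(t(6) - 1*(-5)) = (-43*(-79))*(6² - 1*(-5)) = 3397*(36 + 5) = 3397*41 = 139277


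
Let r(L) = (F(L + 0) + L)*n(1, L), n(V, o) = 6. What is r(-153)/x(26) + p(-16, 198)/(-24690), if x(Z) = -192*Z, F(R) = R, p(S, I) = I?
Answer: 615867/1711840 ≈ 0.35977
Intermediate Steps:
r(L) = 12*L (r(L) = ((L + 0) + L)*6 = (L + L)*6 = (2*L)*6 = 12*L)
r(-153)/x(26) + p(-16, 198)/(-24690) = (12*(-153))/((-192*26)) + 198/(-24690) = -1836/(-4992) + 198*(-1/24690) = -1836*(-1/4992) - 33/4115 = 153/416 - 33/4115 = 615867/1711840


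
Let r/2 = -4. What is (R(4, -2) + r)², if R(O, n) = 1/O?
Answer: 961/16 ≈ 60.063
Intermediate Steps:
r = -8 (r = 2*(-4) = -8)
(R(4, -2) + r)² = (1/4 - 8)² = (¼ - 8)² = (-31/4)² = 961/16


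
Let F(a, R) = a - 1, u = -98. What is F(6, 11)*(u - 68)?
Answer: -830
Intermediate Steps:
F(a, R) = -1 + a
F(6, 11)*(u - 68) = (-1 + 6)*(-98 - 68) = 5*(-166) = -830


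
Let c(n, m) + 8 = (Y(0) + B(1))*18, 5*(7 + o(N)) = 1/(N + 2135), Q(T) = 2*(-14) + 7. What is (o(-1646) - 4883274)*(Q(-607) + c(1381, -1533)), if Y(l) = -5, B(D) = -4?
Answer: 2280467810404/2445 ≈ 9.3271e+8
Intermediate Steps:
Q(T) = -21 (Q(T) = -28 + 7 = -21)
o(N) = -7 + 1/(5*(2135 + N)) (o(N) = -7 + 1/(5*(N + 2135)) = -7 + 1/(5*(2135 + N)))
c(n, m) = -170 (c(n, m) = -8 + (-5 - 4)*18 = -8 - 9*18 = -8 - 162 = -170)
(o(-1646) - 4883274)*(Q(-607) + c(1381, -1533)) = ((-74724 - 35*(-1646))/(5*(2135 - 1646)) - 4883274)*(-21 - 170) = ((1/5)*(-74724 + 57610)/489 - 4883274)*(-191) = ((1/5)*(1/489)*(-17114) - 4883274)*(-191) = (-17114/2445 - 4883274)*(-191) = -11939622044/2445*(-191) = 2280467810404/2445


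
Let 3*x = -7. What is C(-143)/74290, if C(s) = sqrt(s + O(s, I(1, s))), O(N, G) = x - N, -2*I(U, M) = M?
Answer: I*sqrt(21)/222870 ≈ 2.0562e-5*I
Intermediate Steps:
x = -7/3 (x = (1/3)*(-7) = -7/3 ≈ -2.3333)
I(U, M) = -M/2
O(N, G) = -7/3 - N
C(s) = I*sqrt(21)/3 (C(s) = sqrt(s + (-7/3 - s)) = sqrt(-7/3) = I*sqrt(21)/3)
C(-143)/74290 = (I*sqrt(21)/3)/74290 = (I*sqrt(21)/3)*(1/74290) = I*sqrt(21)/222870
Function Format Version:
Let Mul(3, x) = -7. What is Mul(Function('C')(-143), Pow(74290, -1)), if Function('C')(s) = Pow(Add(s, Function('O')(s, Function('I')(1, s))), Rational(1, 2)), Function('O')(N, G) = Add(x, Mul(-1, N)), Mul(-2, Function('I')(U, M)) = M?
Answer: Mul(Rational(1, 222870), I, Pow(21, Rational(1, 2))) ≈ Mul(2.0562e-5, I)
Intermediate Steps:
x = Rational(-7, 3) (x = Mul(Rational(1, 3), -7) = Rational(-7, 3) ≈ -2.3333)
Function('I')(U, M) = Mul(Rational(-1, 2), M)
Function('O')(N, G) = Add(Rational(-7, 3), Mul(-1, N))
Function('C')(s) = Mul(Rational(1, 3), I, Pow(21, Rational(1, 2))) (Function('C')(s) = Pow(Add(s, Add(Rational(-7, 3), Mul(-1, s))), Rational(1, 2)) = Pow(Rational(-7, 3), Rational(1, 2)) = Mul(Rational(1, 3), I, Pow(21, Rational(1, 2))))
Mul(Function('C')(-143), Pow(74290, -1)) = Mul(Mul(Rational(1, 3), I, Pow(21, Rational(1, 2))), Pow(74290, -1)) = Mul(Mul(Rational(1, 3), I, Pow(21, Rational(1, 2))), Rational(1, 74290)) = Mul(Rational(1, 222870), I, Pow(21, Rational(1, 2)))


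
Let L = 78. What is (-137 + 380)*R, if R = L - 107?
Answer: -7047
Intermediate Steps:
R = -29 (R = 78 - 107 = -29)
(-137 + 380)*R = (-137 + 380)*(-29) = 243*(-29) = -7047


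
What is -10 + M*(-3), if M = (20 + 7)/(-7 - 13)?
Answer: -119/20 ≈ -5.9500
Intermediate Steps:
M = -27/20 (M = 27/(-20) = 27*(-1/20) = -27/20 ≈ -1.3500)
-10 + M*(-3) = -10 - 27/20*(-3) = -10 + 81/20 = -119/20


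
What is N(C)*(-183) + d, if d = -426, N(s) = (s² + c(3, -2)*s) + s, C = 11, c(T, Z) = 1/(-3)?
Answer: -23911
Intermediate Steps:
c(T, Z) = -⅓
N(s) = s² + 2*s/3 (N(s) = (s² - s/3) + s = s² + 2*s/3)
N(C)*(-183) + d = ((⅓)*11*(2 + 3*11))*(-183) - 426 = ((⅓)*11*(2 + 33))*(-183) - 426 = ((⅓)*11*35)*(-183) - 426 = (385/3)*(-183) - 426 = -23485 - 426 = -23911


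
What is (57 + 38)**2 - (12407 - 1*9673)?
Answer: 6291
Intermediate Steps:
(57 + 38)**2 - (12407 - 1*9673) = 95**2 - (12407 - 9673) = 9025 - 1*2734 = 9025 - 2734 = 6291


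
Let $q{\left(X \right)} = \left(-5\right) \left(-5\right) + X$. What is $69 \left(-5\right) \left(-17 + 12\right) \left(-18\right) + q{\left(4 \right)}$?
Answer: $-31021$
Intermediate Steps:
$q{\left(X \right)} = 25 + X$
$69 \left(-5\right) \left(-17 + 12\right) \left(-18\right) + q{\left(4 \right)} = 69 \left(-5\right) \left(-17 + 12\right) \left(-18\right) + \left(25 + 4\right) = - 345 \left(\left(-5\right) \left(-18\right)\right) + 29 = \left(-345\right) 90 + 29 = -31050 + 29 = -31021$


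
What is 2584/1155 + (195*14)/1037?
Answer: 5832758/1197735 ≈ 4.8698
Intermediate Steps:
2584/1155 + (195*14)/1037 = 2584*(1/1155) + 2730*(1/1037) = 2584/1155 + 2730/1037 = 5832758/1197735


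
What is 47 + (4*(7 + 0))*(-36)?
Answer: -961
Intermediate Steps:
47 + (4*(7 + 0))*(-36) = 47 + (4*7)*(-36) = 47 + 28*(-36) = 47 - 1008 = -961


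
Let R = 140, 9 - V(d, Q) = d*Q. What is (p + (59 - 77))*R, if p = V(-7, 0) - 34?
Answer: -6020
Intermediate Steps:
V(d, Q) = 9 - Q*d (V(d, Q) = 9 - d*Q = 9 - Q*d)
p = -25 (p = (9 - 1*0*(-7)) - 34 = (9 + 0) - 34 = 9 - 34 = -25)
(p + (59 - 77))*R = (-25 + (59 - 77))*140 = (-25 - 18)*140 = -43*140 = -6020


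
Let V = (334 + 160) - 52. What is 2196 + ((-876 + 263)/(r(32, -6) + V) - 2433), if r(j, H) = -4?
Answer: -104419/438 ≈ -238.40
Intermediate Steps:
V = 442 (V = 494 - 52 = 442)
2196 + ((-876 + 263)/(r(32, -6) + V) - 2433) = 2196 + ((-876 + 263)/(-4 + 442) - 2433) = 2196 + (-613/438 - 2433) = 2196 - 1066267/438 = -104419/438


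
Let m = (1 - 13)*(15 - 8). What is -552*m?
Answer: 46368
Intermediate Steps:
m = -84 (m = -12*7 = -84)
-552*m = -552*(-84) = 46368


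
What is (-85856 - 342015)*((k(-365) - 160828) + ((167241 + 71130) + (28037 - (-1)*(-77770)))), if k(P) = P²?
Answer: -68902206485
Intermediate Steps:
(-85856 - 342015)*((k(-365) - 160828) + ((167241 + 71130) + (28037 - (-1)*(-77770)))) = (-85856 - 342015)*(((-365)² - 160828) + ((167241 + 71130) + (28037 - (-1)*(-77770)))) = -427871*((133225 - 160828) + (238371 + (28037 - 1*77770))) = -427871*(-27603 + (238371 + (28037 - 77770))) = -427871*(-27603 + (238371 - 49733)) = -427871*(-27603 + 188638) = -427871*161035 = -68902206485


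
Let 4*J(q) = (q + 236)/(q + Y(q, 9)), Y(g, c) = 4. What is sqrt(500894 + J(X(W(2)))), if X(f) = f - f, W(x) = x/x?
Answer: sqrt(2003635)/2 ≈ 707.75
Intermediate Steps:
W(x) = 1
X(f) = 0
J(q) = (236 + q)/(4*(4 + q)) (J(q) = ((q + 236)/(q + 4))/4 = ((236 + q)/(4 + q))/4 = (236 + q)/(4*(4 + q)))
sqrt(500894 + J(X(W(2)))) = sqrt(500894 + (236 + 0)/(4*(4 + 0))) = sqrt(500894 + (1/4)*236/4) = sqrt(500894 + (1/4)*(1/4)*236) = sqrt(500894 + 59/4) = sqrt(2003635/4) = sqrt(2003635)/2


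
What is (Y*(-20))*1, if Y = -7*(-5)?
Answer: -700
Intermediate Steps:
Y = 35
(Y*(-20))*1 = (35*(-20))*1 = -700*1 = -700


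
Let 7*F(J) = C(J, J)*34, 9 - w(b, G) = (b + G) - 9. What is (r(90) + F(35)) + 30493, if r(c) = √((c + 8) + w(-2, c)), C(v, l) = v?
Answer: 30663 + 2*√7 ≈ 30668.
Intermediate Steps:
w(b, G) = 18 - G - b (w(b, G) = 9 - ((b + G) - 9) = 9 - ((G + b) - 9) = 9 - (-9 + G + b) = 9 + (9 - G - b) = 18 - G - b)
F(J) = 34*J/7 (F(J) = (J*34)/7 = (34*J)/7 = 34*J/7)
r(c) = 2*√7 (r(c) = √((c + 8) + (18 - c - 1*(-2))) = √((8 + c) + (18 - c + 2)) = √((8 + c) + (20 - c)) = √28 = 2*√7)
(r(90) + F(35)) + 30493 = (2*√7 + (34/7)*35) + 30493 = (2*√7 + 170) + 30493 = (170 + 2*√7) + 30493 = 30663 + 2*√7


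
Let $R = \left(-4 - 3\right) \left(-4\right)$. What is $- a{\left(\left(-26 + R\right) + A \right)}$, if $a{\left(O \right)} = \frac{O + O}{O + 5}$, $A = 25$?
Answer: $- \frac{27}{16} \approx -1.6875$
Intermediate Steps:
$R = 28$ ($R = \left(-7\right) \left(-4\right) = 28$)
$a{\left(O \right)} = \frac{2 O}{5 + O}$
$- a{\left(\left(-26 + R\right) + A \right)} = - \frac{2 \left(\left(-26 + 28\right) + 25\right)}{5 + \left(\left(-26 + 28\right) + 25\right)} = - \frac{2 \left(2 + 25\right)}{5 + \left(2 + 25\right)} = - \frac{2 \cdot 27}{5 + 27} = - \frac{2 \cdot 27}{32} = \left(-1\right) \frac{27}{16} = - \frac{27}{16}$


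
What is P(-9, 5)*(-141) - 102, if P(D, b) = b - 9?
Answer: 462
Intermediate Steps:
P(D, b) = -9 + b
P(-9, 5)*(-141) - 102 = (-9 + 5)*(-141) - 102 = -4*(-141) - 102 = 564 - 102 = 462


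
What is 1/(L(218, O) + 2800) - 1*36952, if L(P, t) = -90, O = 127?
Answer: -100139919/2710 ≈ -36952.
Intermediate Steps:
1/(L(218, O) + 2800) - 1*36952 = 1/(-90 + 2800) - 1*36952 = 1/2710 - 36952 = -100139919/2710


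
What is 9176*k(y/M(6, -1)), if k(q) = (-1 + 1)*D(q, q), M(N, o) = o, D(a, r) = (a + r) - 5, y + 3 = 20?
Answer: 0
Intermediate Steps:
y = 17 (y = -3 + 20 = 17)
D(a, r) = -5 + a + r
k(q) = 0 (k(q) = (-1 + 1)*(-5 + q + q) = 0*(-5 + 2*q) = 0)
9176*k(y/M(6, -1)) = 9176*0 = 0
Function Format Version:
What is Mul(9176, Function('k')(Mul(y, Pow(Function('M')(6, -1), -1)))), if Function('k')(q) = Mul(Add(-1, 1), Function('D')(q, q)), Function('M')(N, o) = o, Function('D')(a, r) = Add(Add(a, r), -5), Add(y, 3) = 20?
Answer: 0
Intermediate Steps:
y = 17 (y = Add(-3, 20) = 17)
Function('D')(a, r) = Add(-5, a, r)
Function('k')(q) = 0 (Function('k')(q) = Mul(Add(-1, 1), Add(-5, q, q)) = Mul(0, Add(-5, Mul(2, q))) = 0)
Mul(9176, Function('k')(Mul(y, Pow(Function('M')(6, -1), -1)))) = Mul(9176, 0) = 0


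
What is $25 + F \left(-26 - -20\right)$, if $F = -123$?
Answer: $763$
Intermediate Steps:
$25 + F \left(-26 - -20\right) = 25 - 123 \left(-26 - -20\right) = 25 - 123 \left(-26 + 20\right) = 25 - -738 = 25 + 738 = 763$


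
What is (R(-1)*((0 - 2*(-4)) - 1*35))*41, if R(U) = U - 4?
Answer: 5535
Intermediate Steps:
R(U) = -4 + U
(R(-1)*((0 - 2*(-4)) - 1*35))*41 = ((-4 - 1)*((0 - 2*(-4)) - 1*35))*41 = -5*((0 + 8) - 35)*41 = -5*(8 - 35)*41 = -5*(-27)*41 = 135*41 = 5535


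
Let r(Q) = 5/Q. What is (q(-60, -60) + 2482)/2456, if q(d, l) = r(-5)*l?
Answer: 1271/1228 ≈ 1.0350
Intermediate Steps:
q(d, l) = -l (q(d, l) = (5/(-5))*l = (5*(-⅕))*l = -l)
(q(-60, -60) + 2482)/2456 = (-1*(-60) + 2482)/2456 = (60 + 2482)*(1/2456) = 2542*(1/2456) = 1271/1228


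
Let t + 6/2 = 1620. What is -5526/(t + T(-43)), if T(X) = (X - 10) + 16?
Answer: -2763/790 ≈ -3.4975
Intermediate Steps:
T(X) = 6 + X (T(X) = (-10 + X) + 16 = 6 + X)
t = 1617 (t = -3 + 1620 = 1617)
-5526/(t + T(-43)) = -5526/(1617 + (6 - 43)) = -5526/(1617 - 37) = -5526/1580 = -5526*1/1580 = -2763/790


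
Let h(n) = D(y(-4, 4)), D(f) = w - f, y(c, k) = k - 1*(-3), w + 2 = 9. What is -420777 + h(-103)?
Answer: -420777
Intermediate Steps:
w = 7 (w = -2 + 9 = 7)
y(c, k) = 3 + k (y(c, k) = k + 3 = 3 + k)
D(f) = 7 - f
h(n) = 0 (h(n) = 7 - (3 + 4) = 7 - 1*7 = 7 - 7 = 0)
-420777 + h(-103) = -420777 + 0 = -420777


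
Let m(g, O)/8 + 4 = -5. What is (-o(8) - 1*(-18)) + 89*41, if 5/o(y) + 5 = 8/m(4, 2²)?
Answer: 168727/46 ≈ 3668.0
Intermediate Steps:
m(g, O) = -72 (m(g, O) = -32 + 8*(-5) = -32 - 40 = -72)
o(y) = -45/46 (o(y) = 5/(-5 + 8/(-72)) = 5/(-5 + 8*(-1/72)) = 5/(-5 - ⅑) = 5/(-46/9) = 5*(-9/46) = -45/46)
(-o(8) - 1*(-18)) + 89*41 = (-1*(-45/46) - 1*(-18)) + 89*41 = (45/46 + 18) + 3649 = 873/46 + 3649 = 168727/46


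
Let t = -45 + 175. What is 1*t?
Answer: 130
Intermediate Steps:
t = 130
1*t = 1*130 = 130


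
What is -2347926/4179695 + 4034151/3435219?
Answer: 977320084239/1595351964245 ≈ 0.61261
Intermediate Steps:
-2347926/4179695 + 4034151/3435219 = -2347926*1/4179695 + 4034151*(1/3435219) = -2347926/4179695 + 448239/381691 = 977320084239/1595351964245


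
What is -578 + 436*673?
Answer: 292850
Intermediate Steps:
-578 + 436*673 = -578 + 293428 = 292850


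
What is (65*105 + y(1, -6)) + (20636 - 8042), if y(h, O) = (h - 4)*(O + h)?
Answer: 19434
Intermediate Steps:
y(h, O) = (-4 + h)*(O + h)
(65*105 + y(1, -6)) + (20636 - 8042) = (65*105 + (1**2 - 4*(-6) - 4*1 - 6*1)) + (20636 - 8042) = (6825 + (1 + 24 - 4 - 6)) + 12594 = (6825 + 15) + 12594 = 6840 + 12594 = 19434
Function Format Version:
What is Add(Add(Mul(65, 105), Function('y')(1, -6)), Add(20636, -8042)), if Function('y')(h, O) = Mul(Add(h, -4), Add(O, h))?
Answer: 19434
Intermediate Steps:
Function('y')(h, O) = Mul(Add(-4, h), Add(O, h))
Add(Add(Mul(65, 105), Function('y')(1, -6)), Add(20636, -8042)) = Add(Add(Mul(65, 105), Add(Pow(1, 2), Mul(-4, -6), Mul(-4, 1), Mul(-6, 1))), Add(20636, -8042)) = Add(Add(6825, Add(1, 24, -4, -6)), 12594) = Add(Add(6825, 15), 12594) = Add(6840, 12594) = 19434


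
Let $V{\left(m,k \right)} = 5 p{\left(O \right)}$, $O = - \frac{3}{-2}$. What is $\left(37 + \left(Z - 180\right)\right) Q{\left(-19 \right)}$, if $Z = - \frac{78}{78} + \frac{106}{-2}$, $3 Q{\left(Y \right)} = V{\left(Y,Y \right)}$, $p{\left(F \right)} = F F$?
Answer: $- \frac{2955}{4} \approx -738.75$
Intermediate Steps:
$O = \frac{3}{2}$ ($O = \left(-3\right) \left(- \frac{1}{2}\right) = \frac{3}{2} \approx 1.5$)
$p{\left(F \right)} = F^{2}$
$V{\left(m,k \right)} = \frac{45}{4}$ ($V{\left(m,k \right)} = 5 \left(\frac{3}{2}\right)^{2} = 5 \cdot \frac{9}{4} = \frac{45}{4}$)
$Q{\left(Y \right)} = \frac{15}{4}$ ($Q{\left(Y \right)} = \frac{1}{3} \cdot \frac{45}{4} = \frac{15}{4}$)
$Z = -54$ ($Z = \left(-78\right) \frac{1}{78} + 106 \left(- \frac{1}{2}\right) = -1 - 53 = -54$)
$\left(37 + \left(Z - 180\right)\right) Q{\left(-19 \right)} = \left(37 - 234\right) \frac{15}{4} = \left(-197\right) \frac{15}{4} = - \frac{2955}{4}$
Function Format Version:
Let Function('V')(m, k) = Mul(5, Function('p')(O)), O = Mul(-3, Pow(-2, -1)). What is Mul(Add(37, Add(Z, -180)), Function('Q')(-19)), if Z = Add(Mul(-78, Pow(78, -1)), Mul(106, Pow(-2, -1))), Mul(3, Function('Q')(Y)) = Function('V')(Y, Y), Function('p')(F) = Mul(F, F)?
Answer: Rational(-2955, 4) ≈ -738.75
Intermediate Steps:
O = Rational(3, 2) (O = Mul(-3, Rational(-1, 2)) = Rational(3, 2) ≈ 1.5000)
Function('p')(F) = Pow(F, 2)
Function('V')(m, k) = Rational(45, 4) (Function('V')(m, k) = Mul(5, Pow(Rational(3, 2), 2)) = Mul(5, Rational(9, 4)) = Rational(45, 4))
Function('Q')(Y) = Rational(15, 4) (Function('Q')(Y) = Mul(Rational(1, 3), Rational(45, 4)) = Rational(15, 4))
Z = -54 (Z = Add(Mul(-78, Rational(1, 78)), Mul(106, Rational(-1, 2))) = Add(-1, -53) = -54)
Mul(Add(37, Add(Z, -180)), Function('Q')(-19)) = Mul(Add(37, Add(-54, -180)), Rational(15, 4)) = Mul(Add(37, -234), Rational(15, 4)) = Mul(-197, Rational(15, 4)) = Rational(-2955, 4)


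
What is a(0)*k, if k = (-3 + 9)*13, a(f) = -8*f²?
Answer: 0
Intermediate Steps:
k = 78 (k = 6*13 = 78)
a(0)*k = -8*0²*78 = -8*0*78 = 0*78 = 0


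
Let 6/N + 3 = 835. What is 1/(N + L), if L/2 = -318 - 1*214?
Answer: -416/442621 ≈ -0.00093986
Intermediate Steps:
N = 3/416 (N = 6/(-3 + 835) = 6/832 = 6*(1/832) = 3/416 ≈ 0.0072115)
L = -1064 (L = 2*(-318 - 1*214) = 2*(-318 - 214) = 2*(-532) = -1064)
1/(N + L) = 1/(3/416 - 1064) = 1/(-442621/416) = -416/442621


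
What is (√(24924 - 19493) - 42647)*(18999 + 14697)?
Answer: -1437033312 + 33696*√5431 ≈ -1.4346e+9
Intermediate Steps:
(√(24924 - 19493) - 42647)*(18999 + 14697) = (√5431 - 42647)*33696 = (-42647 + √5431)*33696 = -1437033312 + 33696*√5431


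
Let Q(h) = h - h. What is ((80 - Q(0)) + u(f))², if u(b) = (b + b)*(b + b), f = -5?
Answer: 32400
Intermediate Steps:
Q(h) = 0
u(b) = 4*b² (u(b) = (2*b)*(2*b) = 4*b²)
((80 - Q(0)) + u(f))² = ((80 - 1*0) + 4*(-5)²)² = ((80 + 0) + 4*25)² = (80 + 100)² = 180² = 32400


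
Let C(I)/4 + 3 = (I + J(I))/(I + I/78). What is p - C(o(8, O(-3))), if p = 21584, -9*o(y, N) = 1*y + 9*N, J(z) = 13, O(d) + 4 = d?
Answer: 93780956/4345 ≈ 21584.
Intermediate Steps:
O(d) = -4 + d
o(y, N) = -N - y/9 (o(y, N) = -(1*y + 9*N)/9 = -(y + 9*N)/9 = -N - y/9)
C(I) = -12 + 312*(13 + I)/(79*I) (C(I) = -12 + 4*((I + 13)/(I + I/78)) = -12 + 4*((13 + I)/(I + I*(1/78))) = -12 + 4*((13 + I)/(I + I/78)) = -12 + 4*((13 + I)/((79*I/78))) = -12 + 4*((13 + I)*(78/(79*I))) = -12 + 4*(78*(13 + I)/(79*I)) = -12 + 312*(13 + I)/(79*I))
p - C(o(8, O(-3))) = 21584 - 12*(338 - 53*(-(-4 - 3) - ⅑*8))/(79*(-(-4 - 3) - ⅑*8)) = 21584 - 12*(338 - 53*(-1*(-7) - 8/9))/(79*(-1*(-7) - 8/9)) = 21584 - 12*(338 - 53*(7 - 8/9))/(79*(7 - 8/9)) = 21584 - 12*(338 - 53*55/9)/(79*55/9) = 21584 - 12*9*(338 - 2915/9)/(79*55) = 21584 - 12*9*127/(79*55*9) = 21584 - 1*1524/4345 = 21584 - 1524/4345 = 93780956/4345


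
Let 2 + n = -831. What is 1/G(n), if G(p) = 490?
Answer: 1/490 ≈ 0.0020408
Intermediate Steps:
n = -833 (n = -2 - 831 = -833)
1/G(n) = 1/490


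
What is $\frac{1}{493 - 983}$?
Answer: $- \frac{1}{490} \approx -0.0020408$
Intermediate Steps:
$\frac{1}{493 - 983} = \frac{1}{-490} = - \frac{1}{490}$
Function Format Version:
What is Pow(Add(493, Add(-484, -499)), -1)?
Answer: Rational(-1, 490) ≈ -0.0020408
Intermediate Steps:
Pow(Add(493, Add(-484, -499)), -1) = Pow(Add(493, -983), -1) = Pow(-490, -1) = Rational(-1, 490)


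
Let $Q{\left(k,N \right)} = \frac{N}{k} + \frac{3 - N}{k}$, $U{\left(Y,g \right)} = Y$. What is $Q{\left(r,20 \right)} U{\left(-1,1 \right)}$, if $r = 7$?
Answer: $- \frac{3}{7} \approx -0.42857$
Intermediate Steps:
$Q{\left(k,N \right)} = \frac{N}{k} + \frac{3 - N}{k}$
$Q{\left(r,20 \right)} U{\left(-1,1 \right)} = \frac{3}{7} \left(-1\right) = - \frac{3}{7}$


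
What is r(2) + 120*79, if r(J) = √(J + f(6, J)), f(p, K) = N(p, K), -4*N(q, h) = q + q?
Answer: 9480 + I ≈ 9480.0 + 1.0*I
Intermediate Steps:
N(q, h) = -q/2 (N(q, h) = -(q + q)/4 = -q/2)
f(p, K) = -p/2
r(J) = √(-3 + J) (r(J) = √(J - ½*6) = √(J - 3) = √(-3 + J))
r(2) + 120*79 = √(-3 + 2) + 120*79 = √(-1) + 9480 = I + 9480 = 9480 + I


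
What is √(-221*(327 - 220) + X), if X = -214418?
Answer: I*√238065 ≈ 487.92*I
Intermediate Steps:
√(-221*(327 - 220) + X) = √(-221*(327 - 220) - 214418) = √(-221*107 - 214418) = √(-23647 - 214418) = √(-238065) = I*√238065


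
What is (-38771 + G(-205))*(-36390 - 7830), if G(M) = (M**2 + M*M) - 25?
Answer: -2001131880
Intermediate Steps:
G(M) = -25 + 2*M**2 (G(M) = (M**2 + M**2) - 25 = 2*M**2 - 25 = -25 + 2*M**2)
(-38771 + G(-205))*(-36390 - 7830) = (-38771 + (-25 + 2*(-205)**2))*(-36390 - 7830) = (-38771 + (-25 + 2*42025))*(-44220) = (-38771 + (-25 + 84050))*(-44220) = (-38771 + 84025)*(-44220) = 45254*(-44220) = -2001131880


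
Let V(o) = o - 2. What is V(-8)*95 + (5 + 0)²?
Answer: -925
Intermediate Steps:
V(o) = -2 + o
V(-8)*95 + (5 + 0)² = (-2 - 8)*95 + (5 + 0)² = -10*95 + 5² = -950 + 25 = -925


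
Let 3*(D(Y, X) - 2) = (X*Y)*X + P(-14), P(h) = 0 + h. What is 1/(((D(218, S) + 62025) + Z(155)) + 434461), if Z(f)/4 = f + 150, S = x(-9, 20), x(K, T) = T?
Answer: 1/526770 ≈ 1.8984e-6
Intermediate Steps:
P(h) = h
S = 20
D(Y, X) = -8/3 + Y*X²/3 (D(Y, X) = 2 + ((X*Y)*X - 14)/3 = 2 + (Y*X² - 14)/3 = 2 + (-14 + Y*X²)/3 = 2 + (-14/3 + Y*X²/3) = -8/3 + Y*X²/3)
Z(f) = 600 + 4*f (Z(f) = 4*(f + 150) = 4*(150 + f) = 600 + 4*f)
1/(((D(218, S) + 62025) + Z(155)) + 434461) = 1/((((-8/3 + (⅓)*218*20²) + 62025) + (600 + 4*155)) + 434461) = 1/((((-8/3 + (⅓)*218*400) + 62025) + (600 + 620)) + 434461) = 1/((((-8/3 + 87200/3) + 62025) + 1220) + 434461) = 1/(((29064 + 62025) + 1220) + 434461) = 1/((91089 + 1220) + 434461) = 1/(92309 + 434461) = 1/526770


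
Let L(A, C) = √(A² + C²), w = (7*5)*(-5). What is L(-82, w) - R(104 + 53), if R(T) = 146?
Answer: -146 + 13*√221 ≈ 47.259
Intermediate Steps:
w = -175 (w = 35*(-5) = -175)
L(-82, w) - R(104 + 53) = √((-82)² + (-175)²) - 1*146 = √(6724 + 30625) - 146 = √37349 - 146 = 13*√221 - 146 = -146 + 13*√221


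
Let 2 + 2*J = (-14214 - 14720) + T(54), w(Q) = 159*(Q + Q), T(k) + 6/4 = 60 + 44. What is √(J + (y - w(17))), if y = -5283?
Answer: I*√100423/2 ≈ 158.45*I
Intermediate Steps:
T(k) = 205/2 (T(k) = -3/2 + (60 + 44) = -3/2 + 104 = 205/2)
w(Q) = 318*Q (w(Q) = 159*(2*Q) = 318*Q)
J = -57667/4 (J = -1 + ((-14214 - 14720) + 205/2)/2 = -1 + (-28934 + 205/2)/2 = -1 + (½)*(-57663/2) = -1 - 57663/4 = -57667/4 ≈ -14417.)
√(J + (y - w(17))) = √(-57667/4 + (-5283 - 318*17)) = √(-57667/4 + (-5283 - 1*5406)) = √(-57667/4 + (-5283 - 5406)) = √(-57667/4 - 10689) = √(-100423/4) = I*√100423/2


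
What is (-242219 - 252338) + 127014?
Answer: -367543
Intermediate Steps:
(-242219 - 252338) + 127014 = -494557 + 127014 = -367543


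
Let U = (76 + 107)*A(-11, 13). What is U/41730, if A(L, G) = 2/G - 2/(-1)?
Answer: 854/90415 ≈ 0.0094453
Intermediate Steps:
A(L, G) = 2 + 2/G (A(L, G) = 2/G - 2*(-1) = 2/G + 2 = 2 + 2/G)
U = 5124/13 (U = (76 + 107)*(2 + 2/13) = 183*(2 + 2*(1/13)) = 183*(2 + 2/13) = 183*(28/13) = 5124/13 ≈ 394.15)
U/41730 = (5124/13)/41730 = (5124/13)*(1/41730) = 854/90415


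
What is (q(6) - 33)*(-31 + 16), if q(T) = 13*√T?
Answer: 495 - 195*√6 ≈ 17.349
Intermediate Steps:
(q(6) - 33)*(-31 + 16) = (13*√6 - 33)*(-31 + 16) = (-33 + 13*√6)*(-15) = 495 - 195*√6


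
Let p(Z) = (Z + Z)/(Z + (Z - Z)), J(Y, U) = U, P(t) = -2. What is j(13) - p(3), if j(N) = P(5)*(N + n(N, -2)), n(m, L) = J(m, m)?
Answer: -54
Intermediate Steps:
n(m, L) = m
p(Z) = 2 (p(Z) = (2*Z)/(Z + 0) = (2*Z)/Z = 2)
j(N) = -4*N (j(N) = -2*(N + N) = -4*N)
j(13) - p(3) = -4*13 - 1*2 = -52 - 2 = -54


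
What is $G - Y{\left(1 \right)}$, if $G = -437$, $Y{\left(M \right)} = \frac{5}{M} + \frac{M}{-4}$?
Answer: $- \frac{1767}{4} \approx -441.75$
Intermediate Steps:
$Y{\left(M \right)} = \frac{5}{M} - \frac{M}{4}$ ($Y{\left(M \right)} = \frac{5}{M} + M \left(- \frac{1}{4}\right) = \frac{5}{M} - \frac{M}{4}$)
$G - Y{\left(1 \right)} = -437 - \left(\frac{5}{1} - \frac{1}{4}\right) = -437 - \left(5 \cdot 1 - \frac{1}{4}\right) = -437 - \left(5 - \frac{1}{4}\right) = -437 - \frac{19}{4} = - \frac{1767}{4}$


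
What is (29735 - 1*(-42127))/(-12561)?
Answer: -23954/4187 ≈ -5.7210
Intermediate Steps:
(29735 - 1*(-42127))/(-12561) = (29735 + 42127)*(-1/12561) = 71862*(-1/12561) = -23954/4187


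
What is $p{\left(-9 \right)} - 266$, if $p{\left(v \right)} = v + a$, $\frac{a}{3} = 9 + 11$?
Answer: $-215$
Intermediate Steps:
$a = 60$ ($a = 3 \left(9 + 11\right) = 3 \cdot 20 = 60$)
$p{\left(v \right)} = 60 + v$ ($p{\left(v \right)} = v + 60 = 60 + v$)
$p{\left(-9 \right)} - 266 = \left(60 - 9\right) - 266 = 51 - 266 = -215$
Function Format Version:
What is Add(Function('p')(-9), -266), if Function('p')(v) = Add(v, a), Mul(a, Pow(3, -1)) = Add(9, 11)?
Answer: -215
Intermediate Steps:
a = 60 (a = Mul(3, Add(9, 11)) = Mul(3, 20) = 60)
Function('p')(v) = Add(60, v) (Function('p')(v) = Add(v, 60) = Add(60, v))
Add(Function('p')(-9), -266) = Add(Add(60, -9), -266) = Add(51, -266) = -215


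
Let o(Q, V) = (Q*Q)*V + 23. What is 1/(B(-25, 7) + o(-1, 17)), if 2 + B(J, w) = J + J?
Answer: -1/12 ≈ -0.083333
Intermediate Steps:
B(J, w) = -2 + 2*J (B(J, w) = -2 + (J + J) = -2 + 2*J)
o(Q, V) = 23 + V*Q**2 (o(Q, V) = Q**2*V + 23 = V*Q**2 + 23 = 23 + V*Q**2)
1/(B(-25, 7) + o(-1, 17)) = 1/((-2 + 2*(-25)) + (23 + 17*(-1)**2)) = 1/((-2 - 50) + (23 + 17*1)) = 1/(-52 + (23 + 17)) = 1/(-52 + 40) = 1/(-12) = -1/12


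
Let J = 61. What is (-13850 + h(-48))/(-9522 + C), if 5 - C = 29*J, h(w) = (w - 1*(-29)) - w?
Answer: 4607/3762 ≈ 1.2246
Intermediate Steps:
h(w) = 29 (h(w) = (w + 29) - w = (29 + w) - w = 29)
C = -1764 (C = 5 - 29*61 = 5 - 1*1769 = 5 - 1769 = -1764)
(-13850 + h(-48))/(-9522 + C) = (-13850 + 29)/(-9522 - 1764) = -13821/(-11286) = -13821*(-1/11286) = 4607/3762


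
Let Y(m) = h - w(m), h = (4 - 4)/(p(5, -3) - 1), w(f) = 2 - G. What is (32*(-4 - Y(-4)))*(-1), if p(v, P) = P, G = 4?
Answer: 192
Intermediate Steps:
w(f) = -2 (w(f) = 2 - 1*4 = 2 - 4 = -2)
h = 0 (h = (4 - 4)/(-3 - 1) = 0/(-4) = 0*(-¼) = 0)
Y(m) = 2 (Y(m) = 0 - 1*(-2) = 0 + 2 = 2)
(32*(-4 - Y(-4)))*(-1) = (32*(-4 - 1*2))*(-1) = (32*(-4 - 2))*(-1) = (32*(-6))*(-1) = -192*(-1) = 192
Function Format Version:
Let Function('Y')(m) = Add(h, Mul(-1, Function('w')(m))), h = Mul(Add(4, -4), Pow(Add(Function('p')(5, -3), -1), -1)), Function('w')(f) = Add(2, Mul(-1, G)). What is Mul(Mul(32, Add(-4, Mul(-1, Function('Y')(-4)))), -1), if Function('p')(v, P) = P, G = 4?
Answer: 192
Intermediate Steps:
Function('w')(f) = -2 (Function('w')(f) = Add(2, Mul(-1, 4)) = Add(2, -4) = -2)
h = 0 (h = Mul(Add(4, -4), Pow(Add(-3, -1), -1)) = Mul(0, Pow(-4, -1)) = Mul(0, Rational(-1, 4)) = 0)
Function('Y')(m) = 2 (Function('Y')(m) = Add(0, Mul(-1, -2)) = Add(0, 2) = 2)
Mul(Mul(32, Add(-4, Mul(-1, Function('Y')(-4)))), -1) = Mul(Mul(32, Add(-4, Mul(-1, 2))), -1) = Mul(Mul(32, Add(-4, -2)), -1) = Mul(Mul(32, -6), -1) = Mul(-192, -1) = 192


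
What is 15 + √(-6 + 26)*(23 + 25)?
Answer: 15 + 96*√5 ≈ 229.66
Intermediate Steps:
15 + √(-6 + 26)*(23 + 25) = 15 + √20*48 = 15 + (2*√5)*48 = 15 + 96*√5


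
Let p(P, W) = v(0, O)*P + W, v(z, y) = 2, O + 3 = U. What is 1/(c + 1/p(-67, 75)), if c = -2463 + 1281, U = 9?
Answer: -59/69739 ≈ -0.00084601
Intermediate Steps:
c = -1182
O = 6 (O = -3 + 9 = 6)
p(P, W) = W + 2*P (p(P, W) = 2*P + W = W + 2*P)
1/(c + 1/p(-67, 75)) = 1/(-1182 + 1/(75 + 2*(-67))) = 1/(-1182 + 1/(75 - 134)) = 1/(-1182 + 1/(-59)) = 1/(-1182 - 1/59) = 1/(-69739/59) = -59/69739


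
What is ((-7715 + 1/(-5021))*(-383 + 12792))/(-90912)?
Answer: 60085953943/57058644 ≈ 1053.1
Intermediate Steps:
((-7715 + 1/(-5021))*(-383 + 12792))/(-90912) = ((-7715 - 1/5021)*12409)*(-1/90912) = -38737016/5021*12409*(-1/90912) = -480687631544/5021*(-1/90912) = 60085953943/57058644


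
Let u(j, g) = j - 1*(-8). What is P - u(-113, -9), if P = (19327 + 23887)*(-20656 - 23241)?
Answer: -1896964853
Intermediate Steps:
u(j, g) = 8 + j (u(j, g) = j + 8 = 8 + j)
P = -1896964958 (P = 43214*(-43897) = -1896964958)
P - u(-113, -9) = -1896964958 - (8 - 113) = -1896964958 - 1*(-105) = -1896964958 + 105 = -1896964853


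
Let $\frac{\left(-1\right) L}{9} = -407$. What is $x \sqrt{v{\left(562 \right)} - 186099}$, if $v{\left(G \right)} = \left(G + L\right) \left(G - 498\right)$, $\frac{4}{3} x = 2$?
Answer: $\frac{3 \sqrt{84301}}{2} \approx 435.52$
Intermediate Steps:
$x = \frac{3}{2}$ ($x = \frac{3}{4} \cdot 2 = \frac{3}{2} \approx 1.5$)
$L = 3663$ ($L = \left(-9\right) \left(-407\right) = 3663$)
$v{\left(G \right)} = \left(-498 + G\right) \left(3663 + G\right)$ ($v{\left(G \right)} = \left(G + 3663\right) \left(G - 498\right) = \left(3663 + G\right) \left(-498 + G\right) = \left(-498 + G\right) \left(3663 + G\right)$)
$x \sqrt{v{\left(562 \right)} - 186099} = \frac{3 \sqrt{\left(-1824174 + 562^{2} + 3165 \cdot 562\right) - 186099}}{2} = \frac{3 \sqrt{\left(-1824174 + 315844 + 1778730\right) - 186099}}{2} = \frac{3 \sqrt{270400 - 186099}}{2} = \frac{3 \sqrt{84301}}{2}$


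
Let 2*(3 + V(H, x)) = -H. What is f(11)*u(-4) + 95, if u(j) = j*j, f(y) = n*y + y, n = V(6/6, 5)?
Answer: -345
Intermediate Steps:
V(H, x) = -3 - H/2 (V(H, x) = -3 + (-H)/2 = -3 - H/2)
n = -7/2 (n = -3 - 3/6 = -3 - ½*1 = -3 - ½ = -7/2 ≈ -3.5000)
f(y) = -5*y/2 (f(y) = -7*y/2 + y = -5*y/2)
u(j) = j²
f(11)*u(-4) + 95 = -5/2*11*(-4)² + 95 = -55/2*16 + 95 = -440 + 95 = -345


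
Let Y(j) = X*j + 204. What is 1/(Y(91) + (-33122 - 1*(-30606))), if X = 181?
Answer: 1/14159 ≈ 7.0626e-5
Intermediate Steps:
Y(j) = 204 + 181*j (Y(j) = 181*j + 204 = 204 + 181*j)
1/(Y(91) + (-33122 - 1*(-30606))) = 1/((204 + 181*91) + (-33122 - 1*(-30606))) = 1/((204 + 16471) + (-33122 + 30606)) = 1/(16675 - 2516) = 1/14159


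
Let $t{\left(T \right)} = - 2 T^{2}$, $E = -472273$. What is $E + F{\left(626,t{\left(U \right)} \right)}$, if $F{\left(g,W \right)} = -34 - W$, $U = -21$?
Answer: $-471425$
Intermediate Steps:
$E + F{\left(626,t{\left(U \right)} \right)} = -472273 - \left(34 - 2 \left(-21\right)^{2}\right) = -472273 - \left(34 - 882\right) = -472273 - -848 = -472273 + \left(-34 + 882\right) = -472273 + 848 = -471425$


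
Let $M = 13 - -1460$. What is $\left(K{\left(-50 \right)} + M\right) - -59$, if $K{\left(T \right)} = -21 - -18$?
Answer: $1529$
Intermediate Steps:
$K{\left(T \right)} = -3$ ($K{\left(T \right)} = -21 + 18 = -3$)
$M = 1473$ ($M = 13 + 1460 = 1473$)
$\left(K{\left(-50 \right)} + M\right) - -59 = \left(-3 + 1473\right) - -59 = 1470 + \left(-1 + 60\right) = 1470 + 59 = 1529$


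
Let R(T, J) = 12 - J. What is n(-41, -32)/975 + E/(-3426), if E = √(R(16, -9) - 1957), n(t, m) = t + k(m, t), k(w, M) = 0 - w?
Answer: -3/325 - 22*I/1713 ≈ -0.0092308 - 0.012843*I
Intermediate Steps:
k(w, M) = -w
n(t, m) = t - m
E = 44*I (E = √((12 - 1*(-9)) - 1957) = √((12 + 9) - 1957) = √(21 - 1957) = √(-1936) = 44*I ≈ 44.0*I)
n(-41, -32)/975 + E/(-3426) = (-41 - 1*(-32))/975 + (44*I)/(-3426) = (-41 + 32)*(1/975) + (44*I)*(-1/3426) = -9*1/975 - 22*I/1713 = -3/325 - 22*I/1713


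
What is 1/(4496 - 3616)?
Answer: 1/880 ≈ 0.0011364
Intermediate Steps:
1/(4496 - 3616) = 1/880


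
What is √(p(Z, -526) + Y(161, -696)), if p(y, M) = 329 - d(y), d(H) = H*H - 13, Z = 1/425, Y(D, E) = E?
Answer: I*√63941251/425 ≈ 18.815*I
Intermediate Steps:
Z = 1/425 ≈ 0.0023529
d(H) = -13 + H² (d(H) = H² - 13 = -13 + H²)
p(y, M) = 342 - y² (p(y, M) = 329 - (-13 + y²) = 329 + (13 - y²) = 342 - y²)
√(p(Z, -526) + Y(161, -696)) = √((342 - (1/425)²) - 696) = √((342 - 1*1/180625) - 696) = √((342 - 1/180625) - 696) = √(61773749/180625 - 696) = √(-63941251/180625) = I*√63941251/425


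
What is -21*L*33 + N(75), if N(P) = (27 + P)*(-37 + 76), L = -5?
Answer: 7443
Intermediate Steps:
N(P) = 1053 + 39*P (N(P) = (27 + P)*39 = 1053 + 39*P)
-21*L*33 + N(75) = -21*(-5)*33 + (1053 + 39*75) = 105*33 + (1053 + 2925) = 3465 + 3978 = 7443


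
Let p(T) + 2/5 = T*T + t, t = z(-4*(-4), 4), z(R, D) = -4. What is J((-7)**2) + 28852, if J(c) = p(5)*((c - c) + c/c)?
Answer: 144363/5 ≈ 28873.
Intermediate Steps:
t = -4
p(T) = -22/5 + T**2 (p(T) = -2/5 + (T*T - 4) = -2/5 + (T**2 - 4) = -2/5 + (-4 + T**2) = -22/5 + T**2)
J(c) = 103/5 (J(c) = (-22/5 + 5**2)*((c - c) + c/c) = (-22/5 + 25)*(0 + 1) = (103/5)*1 = 103/5)
J((-7)**2) + 28852 = 103/5 + 28852 = 144363/5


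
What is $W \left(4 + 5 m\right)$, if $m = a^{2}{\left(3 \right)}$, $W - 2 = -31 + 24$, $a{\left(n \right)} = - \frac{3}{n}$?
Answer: $-45$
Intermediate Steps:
$W = -5$ ($W = 2 + \left(-31 + 24\right) = 2 - 7 = -5$)
$m = 1$ ($m = \left(- \frac{3}{3}\right)^{2} = \left(\left(-3\right) \frac{1}{3}\right)^{2} = \left(-1\right)^{2} = 1$)
$W \left(4 + 5 m\right) = - 5 \left(4 + 5 \cdot 1\right) = - 5 \left(4 + 5\right) = \left(-5\right) 9 = -45$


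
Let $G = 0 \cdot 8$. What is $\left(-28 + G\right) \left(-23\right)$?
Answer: $644$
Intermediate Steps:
$G = 0$
$\left(-28 + G\right) \left(-23\right) = \left(-28 + 0\right) \left(-23\right) = \left(-28\right) \left(-23\right) = 644$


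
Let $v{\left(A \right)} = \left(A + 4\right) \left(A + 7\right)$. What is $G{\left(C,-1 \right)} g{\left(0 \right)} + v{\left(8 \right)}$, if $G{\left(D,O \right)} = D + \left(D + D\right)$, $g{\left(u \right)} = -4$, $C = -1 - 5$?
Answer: $252$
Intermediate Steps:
$v{\left(A \right)} = \left(4 + A\right) \left(7 + A\right)$
$C = -6$ ($C = -1 - 5 = -6$)
$G{\left(D,O \right)} = 3 D$ ($G{\left(D,O \right)} = D + 2 D = 3 D$)
$G{\left(C,-1 \right)} g{\left(0 \right)} + v{\left(8 \right)} = 3 \left(-6\right) \left(-4\right) + \left(28 + 8^{2} + 11 \cdot 8\right) = \left(-18\right) \left(-4\right) + \left(28 + 64 + 88\right) = 72 + 180 = 252$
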